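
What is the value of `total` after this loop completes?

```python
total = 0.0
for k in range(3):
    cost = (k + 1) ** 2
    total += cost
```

Sum of squared losses 1² + 2² + ... + 3²
`total` takes the values: 0.0 → 1.0 → 5.0 → 14.0

Answer: 14.0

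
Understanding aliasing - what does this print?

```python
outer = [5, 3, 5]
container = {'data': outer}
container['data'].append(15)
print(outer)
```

Key concept: dict holds reference to list.
Step by step:
`outer = [5, 3, 5]` → outer = [5, 3, 5]
`container = {'data': outer}` → container = {'data': [5, 3, 5]}
`container['data'].append(15)` → outer = [5, 3, 5, 15]; container = {'data': [5, 3, 5, 15]}
`print(outer)` → prints [5, 3, 5, 15]

Answer: [5, 3, 5, 15]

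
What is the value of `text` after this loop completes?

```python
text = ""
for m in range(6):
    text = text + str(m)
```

Concatenate digits 0 to 5
`text` takes the values: "" → "0" → "01" → "012" → "0123" → "01234" → "012345"

Answer: "012345"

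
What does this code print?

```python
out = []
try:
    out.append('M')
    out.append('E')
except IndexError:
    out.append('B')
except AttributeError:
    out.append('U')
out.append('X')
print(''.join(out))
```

Execution trace: 'M' (try body) → 'E' (try body, no exception) → 'X' (after the try/except). Output: MEX

Answer: MEX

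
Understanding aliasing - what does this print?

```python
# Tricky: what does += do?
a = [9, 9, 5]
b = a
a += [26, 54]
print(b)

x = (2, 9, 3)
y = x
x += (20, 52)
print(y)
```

Key concept: += behavior differs for mutable vs immutable.
Step by step:
`a = [9, 9, 5]` → a = [9, 9, 5]
`b = a` → b = [9, 9, 5] (same object as a)
`a += [26, 54]` → a = [9, 9, 5, 26, 54] (same object as b); b = [9, 9, 5, 26, 54] (same object as a)
`print(b)` → prints [9, 9, 5, 26, 54]
`x = (2, 9, 3)` → x = (2, 9, 3)
`y = x` → y = (2, 9, 3)
`x += (20, 52)` → x = (2, 9, 3, 20, 52)
`print(y)` → prints (2, 9, 3)

Answer:
[9, 9, 5, 26, 54]
(2, 9, 3)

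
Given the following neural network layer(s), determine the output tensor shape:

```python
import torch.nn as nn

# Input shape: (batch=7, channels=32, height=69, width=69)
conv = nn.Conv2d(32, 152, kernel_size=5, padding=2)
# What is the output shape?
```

Input: (7, 32, 69, 69) -> Output: (7, 152, 69, 69)

Answer: (7, 152, 69, 69)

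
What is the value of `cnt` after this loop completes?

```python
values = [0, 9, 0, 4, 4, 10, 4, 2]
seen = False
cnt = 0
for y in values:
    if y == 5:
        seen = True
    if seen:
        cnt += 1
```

Count elements after first 5 in [0, 9, 0, 4, 4, 10, 4, 2]
`cnt` takes the values: 0

Answer: 0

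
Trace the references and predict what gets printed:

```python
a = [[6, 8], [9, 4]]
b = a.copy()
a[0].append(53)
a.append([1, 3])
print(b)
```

Key concept: shallow copy with nested lists.
Step by step:
`a = [[6, 8], [9, 4]]` → a = [[6, 8], [9, 4]]
`b = a.copy()` → b = [[6, 8], [9, 4]]
`a[0].append(53)` → a = [[6, 8, 53], [9, 4]]; b = [[6, 8, 53], [9, 4]]
`a.append([1, 3])` → a = [[6, 8, 53], [9, 4], [1, 3]]
`print(b)` → prints [[6, 8, 53], [9, 4]]

Answer: [[6, 8, 53], [9, 4]]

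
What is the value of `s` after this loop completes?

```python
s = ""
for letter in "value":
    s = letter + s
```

Reverse 'value'
`s` takes the values: "" → "v" → "av" → "lav" → "ulav" → "eulav"

Answer: "eulav"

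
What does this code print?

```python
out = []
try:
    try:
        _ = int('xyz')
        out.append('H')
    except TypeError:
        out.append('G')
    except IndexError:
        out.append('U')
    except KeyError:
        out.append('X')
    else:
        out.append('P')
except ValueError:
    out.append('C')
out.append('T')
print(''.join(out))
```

Execution trace: 'C' (outer except ValueError) → 'T' (after the try/except). Output: CT

Answer: CT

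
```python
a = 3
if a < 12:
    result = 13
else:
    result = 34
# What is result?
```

Trace:
`a = 3` → a = 3
`if a < 12: ...` → a < 12 is True → result = 13
So result = 13

Answer: 13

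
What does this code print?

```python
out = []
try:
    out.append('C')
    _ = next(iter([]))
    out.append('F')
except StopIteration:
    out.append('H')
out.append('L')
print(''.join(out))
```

Execution trace: 'C' (try body) → 'H' (except StopIteration) → 'L' (after the try/except). Output: CHL

Answer: CHL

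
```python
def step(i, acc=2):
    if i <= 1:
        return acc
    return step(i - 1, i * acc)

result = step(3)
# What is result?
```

Accumulator trace (n, acc): (3, 2) -> (2, 6) -> (1, 12) -> return 12

Answer: 12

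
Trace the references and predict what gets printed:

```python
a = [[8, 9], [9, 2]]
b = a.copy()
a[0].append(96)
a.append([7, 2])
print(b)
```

Key concept: shallow copy with nested lists.
Step by step:
`a = [[8, 9], [9, 2]]` → a = [[8, 9], [9, 2]]
`b = a.copy()` → b = [[8, 9], [9, 2]]
`a[0].append(96)` → a = [[8, 9, 96], [9, 2]]; b = [[8, 9, 96], [9, 2]]
`a.append([7, 2])` → a = [[8, 9, 96], [9, 2], [7, 2]]
`print(b)` → prints [[8, 9, 96], [9, 2]]

Answer: [[8, 9, 96], [9, 2]]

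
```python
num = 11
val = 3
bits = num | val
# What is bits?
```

Trace:
`num = 11` → num = 11
`val = 3` → val = 3
`bits = num | val` → bits = 11
So bits = 11

Answer: 11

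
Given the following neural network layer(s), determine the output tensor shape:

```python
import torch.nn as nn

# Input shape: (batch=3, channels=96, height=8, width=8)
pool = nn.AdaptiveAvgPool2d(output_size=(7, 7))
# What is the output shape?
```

Input: (3, 96, 8, 8) -> Output: (3, 96, 7, 7)

Answer: (3, 96, 7, 7)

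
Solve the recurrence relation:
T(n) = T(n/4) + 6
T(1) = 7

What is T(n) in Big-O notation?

Each step divides n by 4 and adds 6. After log_4(n) steps we reach T(1)=7. So T(n) = 6·log_4(n) + 7 = O(log n).

Answer: O(log n)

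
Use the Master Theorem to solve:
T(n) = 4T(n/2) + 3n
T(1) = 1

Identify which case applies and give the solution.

a=4, b=2, f(n)=3n. log_2(4) = 2. Since c=1 < 2, Case 1 applies: T(n) = Θ(n^log_b(a)) = O(n^2).

Answer: O(n^2) - Case 1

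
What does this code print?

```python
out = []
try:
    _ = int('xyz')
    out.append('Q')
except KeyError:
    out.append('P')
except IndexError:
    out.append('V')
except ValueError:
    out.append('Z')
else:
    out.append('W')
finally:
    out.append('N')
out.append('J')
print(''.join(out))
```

Execution trace: 'Z' (except ValueError) → 'N' (finally) → 'J' (after the try/except). Output: ZNJ

Answer: ZNJ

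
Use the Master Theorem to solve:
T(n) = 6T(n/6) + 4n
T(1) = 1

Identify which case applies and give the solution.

a=6, b=6, f(n)=4n. log_6(6) = 1. Since c=1 = 1, Case 2 applies: T(n) = Θ(n^log_b(a) · log n) = O(n log n).

Answer: O(n log n) - Case 2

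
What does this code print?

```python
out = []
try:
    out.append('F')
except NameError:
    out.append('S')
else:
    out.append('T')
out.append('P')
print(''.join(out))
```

Execution trace: 'F' (try body, no exception) → 'T' (else) → 'P' (after the try/except). Output: FTP

Answer: FTP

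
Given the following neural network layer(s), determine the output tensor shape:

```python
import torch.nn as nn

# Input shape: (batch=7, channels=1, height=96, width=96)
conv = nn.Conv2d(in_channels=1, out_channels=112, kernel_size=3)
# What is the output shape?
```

Input: (7, 1, 96, 96) -> Output: (7, 112, 94, 94)

Answer: (7, 112, 94, 94)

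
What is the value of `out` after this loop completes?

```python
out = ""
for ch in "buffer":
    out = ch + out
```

Reverse 'buffer'
`out` takes the values: "" → "b" → "ub" → "fub" → "ffub" → "effub" → "reffub"

Answer: "reffub"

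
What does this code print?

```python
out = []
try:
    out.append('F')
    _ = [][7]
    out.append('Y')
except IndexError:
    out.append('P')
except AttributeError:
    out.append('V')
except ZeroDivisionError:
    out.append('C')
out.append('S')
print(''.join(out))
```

Execution trace: 'F' (try body) → 'P' (except IndexError) → 'S' (after the try/except). Output: FPS

Answer: FPS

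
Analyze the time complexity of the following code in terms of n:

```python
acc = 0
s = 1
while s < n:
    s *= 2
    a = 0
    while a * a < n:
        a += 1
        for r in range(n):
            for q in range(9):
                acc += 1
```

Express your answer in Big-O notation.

Each loop level contributes: log n × √n × n × 1. Multiplying the contributions gives O(n√n log n).

Answer: O(n√n log n)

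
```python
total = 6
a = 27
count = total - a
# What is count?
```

Trace:
`total = 6` → total = 6
`a = 27` → a = 27
`count = total - a` → count = -21
So count = -21

Answer: -21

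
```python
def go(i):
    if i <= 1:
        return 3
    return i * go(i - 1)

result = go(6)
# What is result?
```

go(6) = 6 * 5 * 4 * 3 * 2 * 3 = 2160

Answer: 2160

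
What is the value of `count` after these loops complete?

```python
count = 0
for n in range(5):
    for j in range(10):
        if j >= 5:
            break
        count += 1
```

Inner breaks at 5, outer runs 5 times
`count` takes the values: 0 → 1 → 2 → 3 → 4 → 5 → 6 → 7 → 8 → 9 → 10 → 11 → 12 → 13 → 14 → 15 → 16 → 17 → 18 → 19 → 20 → 21 → 22 → 23 → 24 → 25

Answer: 25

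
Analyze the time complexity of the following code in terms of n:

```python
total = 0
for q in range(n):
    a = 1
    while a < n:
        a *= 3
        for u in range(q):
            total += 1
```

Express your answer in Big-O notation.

Each loop level contributes: n × log n × n. Multiplying the contributions gives O(n^2 log n).

Answer: O(n^2 log n)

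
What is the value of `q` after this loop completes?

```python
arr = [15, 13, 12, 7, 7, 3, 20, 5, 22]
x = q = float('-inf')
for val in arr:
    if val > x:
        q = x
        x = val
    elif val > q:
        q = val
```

Second largest (with repeats) in [15, 13, 12, 7, 7, 3, 20, 5, 22]
`q` takes the values: -inf → 13 → 15 → 20

Answer: 20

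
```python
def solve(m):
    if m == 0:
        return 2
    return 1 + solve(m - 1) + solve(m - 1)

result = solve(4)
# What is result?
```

solve(m) = 1 + 2·solve(m-1), solve(0)=2. Closed form: (2+1)·2^4 - 1 = 47.

Answer: 47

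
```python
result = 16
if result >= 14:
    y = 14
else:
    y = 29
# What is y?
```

Trace:
`result = 16` → result = 16
`if result >= 14: ...` → result >= 14 is True → y = 14
So y = 14

Answer: 14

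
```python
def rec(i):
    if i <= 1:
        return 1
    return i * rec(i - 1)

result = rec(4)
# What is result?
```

rec(4) = 4 * 3 * 2 * 1 = 24

Answer: 24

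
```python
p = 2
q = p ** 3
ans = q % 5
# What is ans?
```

Trace:
`p = 2` → p = 2
`q = p ** 3` → q = 8
`ans = q % 5` → ans = 3
So ans = 3

Answer: 3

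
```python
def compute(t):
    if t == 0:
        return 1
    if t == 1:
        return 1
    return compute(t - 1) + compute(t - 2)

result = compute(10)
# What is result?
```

Build up from base cases: compute(0)=1, compute(1)=1, compute(2)=2, compute(3)=3, compute(4)=5, compute(5)=8, compute(6)=13, ..., compute(10)=89

Answer: 89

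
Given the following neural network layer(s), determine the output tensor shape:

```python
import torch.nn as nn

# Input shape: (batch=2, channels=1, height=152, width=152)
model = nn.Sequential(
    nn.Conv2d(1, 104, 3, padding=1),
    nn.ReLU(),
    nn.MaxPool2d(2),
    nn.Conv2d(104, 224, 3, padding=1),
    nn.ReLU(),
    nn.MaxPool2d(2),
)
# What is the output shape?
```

Input: (2, 1, 152, 152) -> after first Conv2d: (2, 104, 152, 152) -> after first MaxPool2d: (2, 104, 76, 76) -> after second Conv2d: (2, 224, 76, 76) -> Output: (2, 224, 38, 38)

Answer: (2, 224, 38, 38)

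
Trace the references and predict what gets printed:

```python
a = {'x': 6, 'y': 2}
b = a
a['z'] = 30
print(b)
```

Key concept: dict aliasing.
Step by step:
`a = {'x': 6, 'y': 2}` → a = {'x': 6, 'y': 2}
`b = a` → b = {'x': 6, 'y': 2} (same object as a)
`a['z'] = 30` → a = {'x': 6, 'y': 2, 'z': 30} (same object as b); b = {'x': 6, 'y': 2, 'z': 30} (same object as a)
`print(b)` → prints {'x': 6, 'y': 2, 'z': 30}

Answer: {'x': 6, 'y': 2, 'z': 30}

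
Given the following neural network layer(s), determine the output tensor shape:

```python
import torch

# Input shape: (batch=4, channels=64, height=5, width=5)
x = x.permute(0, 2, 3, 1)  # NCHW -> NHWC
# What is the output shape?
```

Input: (4, 64, 5, 5) -> Output: (4, 5, 5, 64)

Answer: (4, 5, 5, 64)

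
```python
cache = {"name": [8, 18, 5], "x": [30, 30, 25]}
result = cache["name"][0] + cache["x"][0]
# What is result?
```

Trace:
`cache = {"name": [8, 18, 5], "x": [30, 30, 25]}` → cache = {'name': [8, 18, 5], 'x': [30, 30, 25]}
`result = cache["name"][0] + cache["x"][0]` → result = 38
So result = 38

Answer: 38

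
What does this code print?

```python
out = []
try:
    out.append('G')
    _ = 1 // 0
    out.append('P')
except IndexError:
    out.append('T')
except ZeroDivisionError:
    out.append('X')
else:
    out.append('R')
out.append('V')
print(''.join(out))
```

Execution trace: 'G' (try body) → 'X' (except ZeroDivisionError) → 'V' (after the try/except). Output: GXV

Answer: GXV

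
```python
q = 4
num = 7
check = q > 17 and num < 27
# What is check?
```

Trace:
`q = 4` → q = 4
`num = 7` → num = 7
`check = q > 17 and num < 27` → check = False
So check = False

Answer: False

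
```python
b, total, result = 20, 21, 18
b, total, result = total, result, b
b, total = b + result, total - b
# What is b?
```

Trace:
`b, total, result = 20, 21, 18` → b = 20; total = 21; result = 18
`b, total, result = total, result, b` → b = 21; total = 18; result = 20
`b, total = b + result, total - b` → b = 41; total = -3
So b = 41

Answer: 41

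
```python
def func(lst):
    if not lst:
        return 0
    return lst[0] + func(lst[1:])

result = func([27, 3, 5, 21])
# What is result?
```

27 + 3 + 5 + 21 + 0 = 56

Answer: 56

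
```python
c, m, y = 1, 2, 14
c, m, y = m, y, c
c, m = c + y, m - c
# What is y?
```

Trace:
`c, m, y = 1, 2, 14` → c = 1; m = 2; y = 14
`c, m, y = m, y, c` → c = 2; m = 14; y = 1
`c, m = c + y, m - c` → c = 3; m = 12
So y = 1

Answer: 1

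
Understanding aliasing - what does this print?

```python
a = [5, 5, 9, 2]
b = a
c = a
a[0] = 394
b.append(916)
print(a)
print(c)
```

Key concept: multiple aliases.
Step by step:
`a = [5, 5, 9, 2]` → a = [5, 5, 9, 2]
`b = a` → b = [5, 5, 9, 2] (same object as a)
`c = a` → c = [5, 5, 9, 2] (same object as a, b)
`a[0] = 394` → a = [394, 5, 9, 2] (same object as b, c); b = [394, 5, 9, 2] (same object as a, c); c = [394, 5, 9, 2] (same object as a, b)
`b.append(916)` → a = [394, 5, 9, 2, 916] (same object as b, c); b = [394, 5, 9, 2, 916] (same object as a, c); c = [394, 5, 9, 2, 916] (same object as a, b)
`print(a)` → prints [394, 5, 9, 2, 916]
`print(c)` → prints [394, 5, 9, 2, 916]

Answer:
[394, 5, 9, 2, 916]
[394, 5, 9, 2, 916]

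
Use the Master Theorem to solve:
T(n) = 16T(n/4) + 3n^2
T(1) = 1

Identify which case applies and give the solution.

a=16, b=4, f(n)=3n^2. log_4(16) = 2. Since c=2 = 2, Case 2 applies: T(n) = Θ(n^log_b(a) · log n) = O(n^2 log n).

Answer: O(n^2 log n) - Case 2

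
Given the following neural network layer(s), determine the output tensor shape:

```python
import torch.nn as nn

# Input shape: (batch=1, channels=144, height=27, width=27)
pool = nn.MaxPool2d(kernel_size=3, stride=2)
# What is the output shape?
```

Input: (1, 144, 27, 27) -> Output: (1, 144, 13, 13)

Answer: (1, 144, 13, 13)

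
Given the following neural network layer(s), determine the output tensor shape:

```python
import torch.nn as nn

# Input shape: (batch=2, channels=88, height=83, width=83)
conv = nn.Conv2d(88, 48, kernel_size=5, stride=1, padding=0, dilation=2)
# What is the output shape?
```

Input: (2, 88, 83, 83) -> Output: (2, 48, 75, 75)

Answer: (2, 48, 75, 75)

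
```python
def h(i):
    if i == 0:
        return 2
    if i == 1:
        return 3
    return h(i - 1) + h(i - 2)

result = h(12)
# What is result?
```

Build up from base cases: h(0)=2, h(1)=3, h(2)=5, h(3)=8, h(4)=13, h(5)=21, h(6)=34, ..., h(12)=610

Answer: 610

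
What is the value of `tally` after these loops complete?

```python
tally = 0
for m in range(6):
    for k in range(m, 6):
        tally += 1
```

Upper triangle: 6 + 5 + ... + 1
`tally` takes the values: 0 → 1 → 2 → 3 → 4 → 5 → 6 → 7 → 8 → 9 → 10 → 11 → 12 → 13 → 14 → 15 → 16 → 17 → 18 → 19 → 20 → 21

Answer: 21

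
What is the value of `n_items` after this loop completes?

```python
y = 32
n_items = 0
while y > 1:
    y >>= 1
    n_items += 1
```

Count right shifts until 1
`n_items` takes the values: 0 → 1 → 2 → 3 → 4 → 5

Answer: 5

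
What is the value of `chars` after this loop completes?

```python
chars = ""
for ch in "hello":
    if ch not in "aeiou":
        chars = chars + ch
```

Remove vowels from 'hello'
`chars` takes the values: "" → "h" → "hl" → "hll"

Answer: "hll"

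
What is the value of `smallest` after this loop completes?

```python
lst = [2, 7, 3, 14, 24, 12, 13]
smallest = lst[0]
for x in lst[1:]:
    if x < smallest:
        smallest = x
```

Minimum of [2, 7, 3, 14, 24, 12, 13]
`smallest` takes the values: 2

Answer: 2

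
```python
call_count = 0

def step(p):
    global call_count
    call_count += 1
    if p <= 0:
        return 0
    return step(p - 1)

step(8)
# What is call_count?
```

Linear recursion stepping by 1: 9 calls from p=8 down to ≤0.

Answer: 9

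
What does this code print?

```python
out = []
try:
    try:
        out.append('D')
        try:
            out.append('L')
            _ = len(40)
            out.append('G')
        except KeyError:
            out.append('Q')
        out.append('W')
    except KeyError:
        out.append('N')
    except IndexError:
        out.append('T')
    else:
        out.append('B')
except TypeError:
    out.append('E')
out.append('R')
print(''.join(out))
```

Execution trace: 'D' (try body) → 'L' (inner try body) → 'E' (outer except TypeError) → 'R' (after the try/except). Output: DLER

Answer: DLER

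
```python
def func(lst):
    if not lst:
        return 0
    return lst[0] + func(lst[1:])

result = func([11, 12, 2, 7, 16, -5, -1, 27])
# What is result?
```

11 + 12 + 2 + 7 + 16 + (-5) + (-1) + 27 + 0 = 69

Answer: 69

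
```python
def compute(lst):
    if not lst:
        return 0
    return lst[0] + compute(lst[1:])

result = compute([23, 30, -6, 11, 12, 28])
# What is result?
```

23 + 30 + (-6) + 11 + 12 + 28 + 0 = 98

Answer: 98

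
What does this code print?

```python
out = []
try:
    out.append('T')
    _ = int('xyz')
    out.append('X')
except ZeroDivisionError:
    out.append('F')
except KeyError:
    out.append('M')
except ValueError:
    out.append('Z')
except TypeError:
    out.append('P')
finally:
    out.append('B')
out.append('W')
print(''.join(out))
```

Execution trace: 'T' (try body) → 'Z' (except ValueError) → 'B' (finally) → 'W' (after the try/except). Output: TZBW

Answer: TZBW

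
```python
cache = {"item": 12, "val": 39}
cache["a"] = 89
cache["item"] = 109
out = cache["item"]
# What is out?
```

Trace:
`cache = {"item": 12, "val": 39}` → cache = {'item': 12, 'val': 39}
`cache["a"] = 89` → cache = {'item': 12, 'val': 39, 'a': 89}
`cache["item"] = 109` → cache = {'item': 109, 'val': 39, 'a': 89}
`out = cache["item"]` → out = 109
So out = 109

Answer: 109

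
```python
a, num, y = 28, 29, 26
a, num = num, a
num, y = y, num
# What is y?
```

Trace:
`a, num, y = 28, 29, 26` → a = 28; num = 29; y = 26
`a, num = num, a` → a = 29; num = 28
`num, y = y, num` → num = 26; y = 28
So y = 28

Answer: 28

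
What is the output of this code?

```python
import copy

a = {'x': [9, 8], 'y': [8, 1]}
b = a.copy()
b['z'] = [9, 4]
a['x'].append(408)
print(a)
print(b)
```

Key concept: shallow copy of dict with mutable values.
Step by step:
`a = {'x': [9, 8], 'y': [8, 1]}` → a = {'x': [9, 8], 'y': [8, 1]}
`b = a.copy()` → b = {'x': [9, 8], 'y': [8, 1]}
`b['z'] = [9, 4]` → b = {'x': [9, 8], 'y': [8, 1], 'z': [9, 4]}
`a['x'].append(408)` → a = {'x': [9, 8, 408], 'y': [8, 1]}; b = {'x': [9, 8, 408], 'y': [8, 1], 'z': [9, 4]}
`print(a)` → prints {'x': [9, 8, 408], 'y': [8, 1]}
`print(b)` → prints {'x': [9, 8, 408], 'y': [8, 1], 'z': [9, 4]}

Answer:
{'x': [9, 8, 408], 'y': [8, 1]}
{'x': [9, 8, 408], 'y': [8, 1], 'z': [9, 4]}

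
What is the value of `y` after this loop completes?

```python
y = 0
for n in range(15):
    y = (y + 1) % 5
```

Increment mod 5, 15 times = 0
`y` takes the values: 0 → 1 → 2 → 3 → 4 → 0 → 1 → 2 → 3 → 4 → 0 → 1 → 2 → 3 → 4 → 0

Answer: 0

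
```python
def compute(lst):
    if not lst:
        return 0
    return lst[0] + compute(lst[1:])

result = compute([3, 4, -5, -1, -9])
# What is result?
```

3 + 4 + (-5) + (-1) + (-9) + 0 = -8

Answer: -8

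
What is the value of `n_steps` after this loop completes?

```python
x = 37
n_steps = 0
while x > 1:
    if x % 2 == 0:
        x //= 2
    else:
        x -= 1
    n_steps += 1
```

Steps to reduce 37 to 1
`n_steps` takes the values: 0 → 1 → 2 → 3 → 4 → 5 → 6 → 7

Answer: 7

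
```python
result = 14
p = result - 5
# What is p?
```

Trace:
`result = 14` → result = 14
`p = result - 5` → p = 9
So p = 9

Answer: 9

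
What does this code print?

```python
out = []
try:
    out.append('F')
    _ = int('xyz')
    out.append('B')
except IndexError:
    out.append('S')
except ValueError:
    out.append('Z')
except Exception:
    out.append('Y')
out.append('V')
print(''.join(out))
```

Execution trace: 'F' (try body) → 'Z' (except ValueError) → 'V' (after the try/except). Output: FZV

Answer: FZV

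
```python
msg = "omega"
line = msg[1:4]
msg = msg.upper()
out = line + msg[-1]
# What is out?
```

Trace:
`msg = "omega"` → msg = 'omega'
`line = msg[1:4]` → line = 'meg'
`msg = msg.upper()` → msg = 'OMEGA'
`out = line + msg[-1]` → out = 'megA'
So out = 'megA'

Answer: 'megA'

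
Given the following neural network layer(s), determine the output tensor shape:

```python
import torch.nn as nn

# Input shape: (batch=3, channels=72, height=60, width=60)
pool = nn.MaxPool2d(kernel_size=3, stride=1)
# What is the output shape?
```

Input: (3, 72, 60, 60) -> Output: (3, 72, 58, 58)

Answer: (3, 72, 58, 58)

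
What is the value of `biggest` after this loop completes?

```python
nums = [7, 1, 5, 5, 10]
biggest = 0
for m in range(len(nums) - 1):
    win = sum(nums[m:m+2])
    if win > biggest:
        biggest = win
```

Max sum of 2-element window in [7, 1, 5, 5, 10]
`biggest` takes the values: 0 → 8 → 10 → 15

Answer: 15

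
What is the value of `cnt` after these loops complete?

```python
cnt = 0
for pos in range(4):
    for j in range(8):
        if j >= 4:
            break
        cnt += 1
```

Inner breaks at 4, outer runs 4 times
`cnt` takes the values: 0 → 1 → 2 → 3 → 4 → 5 → 6 → 7 → 8 → 9 → 10 → 11 → 12 → 13 → 14 → 15 → 16

Answer: 16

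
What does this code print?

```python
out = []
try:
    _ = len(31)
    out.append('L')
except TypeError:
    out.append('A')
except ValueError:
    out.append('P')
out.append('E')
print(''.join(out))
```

Execution trace: 'A' (except TypeError) → 'E' (after the try/except). Output: AE

Answer: AE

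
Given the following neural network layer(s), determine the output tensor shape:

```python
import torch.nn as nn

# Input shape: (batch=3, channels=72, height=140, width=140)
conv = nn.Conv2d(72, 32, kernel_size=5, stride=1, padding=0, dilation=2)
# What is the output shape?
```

Input: (3, 72, 140, 140) -> Output: (3, 32, 132, 132)

Answer: (3, 32, 132, 132)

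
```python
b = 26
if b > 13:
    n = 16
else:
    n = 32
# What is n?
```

Trace:
`b = 26` → b = 26
`if b > 13: ...` → b > 13 is True → n = 16
So n = 16

Answer: 16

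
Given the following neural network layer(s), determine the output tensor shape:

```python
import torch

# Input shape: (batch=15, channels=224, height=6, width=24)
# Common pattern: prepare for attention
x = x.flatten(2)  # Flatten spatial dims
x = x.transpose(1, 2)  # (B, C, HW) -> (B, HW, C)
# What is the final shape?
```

Input: (15, 224, 6, 24) -> after flatten(2): (15, 224, 144) -> Output: (15, 144, 224)

Answer: (15, 144, 224)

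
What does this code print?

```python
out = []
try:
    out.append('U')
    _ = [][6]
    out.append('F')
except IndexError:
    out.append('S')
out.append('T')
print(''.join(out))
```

Execution trace: 'U' (try body) → 'S' (except IndexError) → 'T' (after the try/except). Output: UST

Answer: UST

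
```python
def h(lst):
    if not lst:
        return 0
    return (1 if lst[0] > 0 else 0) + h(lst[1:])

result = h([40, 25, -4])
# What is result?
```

Count of positive elements in [40, 25, -4] = 2

Answer: 2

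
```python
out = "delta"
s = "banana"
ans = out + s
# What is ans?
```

Trace:
`out = "delta"` → out = 'delta'
`s = "banana"` → s = 'banana'
`ans = out + s` → ans = 'deltabanana'
So ans = 'deltabanana'

Answer: 'deltabanana'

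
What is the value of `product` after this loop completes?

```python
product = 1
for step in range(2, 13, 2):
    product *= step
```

Product of even numbers 2 to 12
`product` takes the values: 1 → 2 → 8 → 48 → 384 → 3840 → 46080

Answer: 46080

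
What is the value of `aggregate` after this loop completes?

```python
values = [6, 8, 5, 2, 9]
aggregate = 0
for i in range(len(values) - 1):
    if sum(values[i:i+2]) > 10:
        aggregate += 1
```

Count windows with sum > 10
`aggregate` takes the values: 0 → 1 → 2 → 3

Answer: 3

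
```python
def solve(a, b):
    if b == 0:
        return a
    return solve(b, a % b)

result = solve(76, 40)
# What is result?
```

solve(76, 40) -> solve(40, 36) -> solve(36, 4) -> solve(4, 0) -> 4

Answer: 4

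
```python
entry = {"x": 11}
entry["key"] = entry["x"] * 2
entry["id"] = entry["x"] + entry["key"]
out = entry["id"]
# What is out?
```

Trace:
`entry = {"x": 11}` → entry = {'x': 11}
`entry["key"] = entry["x"] * 2` → entry = {'x': 11, 'key': 22}
`entry["id"] = entry["x"] + entry["key"]` → entry = {'x': 11, 'key': 22, 'id': 33}
`out = entry["id"]` → out = 33
So out = 33

Answer: 33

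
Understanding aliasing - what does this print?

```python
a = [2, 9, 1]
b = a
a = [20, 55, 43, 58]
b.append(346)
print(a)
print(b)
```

Key concept: rebinding vs mutation: a is rebound to a new list, b still points at the original.
Step by step:
`a = [2, 9, 1]` → a = [2, 9, 1]
`b = a` → b = [2, 9, 1] (same object as a)
`a = [20, 55, 43, 58]` → a = [20, 55, 43, 58]
`b.append(346)` → b = [2, 9, 1, 346]
`print(a)` → prints [20, 55, 43, 58]
`print(b)` → prints [2, 9, 1, 346]

Answer:
[20, 55, 43, 58]
[2, 9, 1, 346]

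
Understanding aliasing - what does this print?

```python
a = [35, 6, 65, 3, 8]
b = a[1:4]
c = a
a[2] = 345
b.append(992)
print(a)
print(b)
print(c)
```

Key concept: slice vs alias.
Step by step:
`a = [35, 6, 65, 3, 8]` → a = [35, 6, 65, 3, 8]
`b = a[1:4]` → b = [6, 65, 3]
`c = a` → c = [35, 6, 65, 3, 8] (same object as a)
`a[2] = 345` → a = [35, 6, 345, 3, 8] (same object as c); c = [35, 6, 345, 3, 8] (same object as a)
`b.append(992)` → b = [6, 65, 3, 992]
`print(a)` → prints [35, 6, 345, 3, 8]
`print(b)` → prints [6, 65, 3, 992]
`print(c)` → prints [35, 6, 345, 3, 8]

Answer:
[35, 6, 345, 3, 8]
[6, 65, 3, 992]
[35, 6, 345, 3, 8]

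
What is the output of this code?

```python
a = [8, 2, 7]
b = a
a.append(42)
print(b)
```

Key concept: basic list aliasing.
Step by step:
`a = [8, 2, 7]` → a = [8, 2, 7]
`b = a` → b = [8, 2, 7] (same object as a)
`a.append(42)` → a = [8, 2, 7, 42] (same object as b); b = [8, 2, 7, 42] (same object as a)
`print(b)` → prints [8, 2, 7, 42]

Answer: [8, 2, 7, 42]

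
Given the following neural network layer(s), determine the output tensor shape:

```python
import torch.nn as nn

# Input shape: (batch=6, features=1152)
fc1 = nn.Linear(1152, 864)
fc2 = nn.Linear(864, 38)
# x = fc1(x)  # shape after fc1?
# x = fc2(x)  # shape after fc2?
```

Input: (6, 1152) -> after fc1: (6, 864) -> Output: (6, 38)

Answer: (6, 38)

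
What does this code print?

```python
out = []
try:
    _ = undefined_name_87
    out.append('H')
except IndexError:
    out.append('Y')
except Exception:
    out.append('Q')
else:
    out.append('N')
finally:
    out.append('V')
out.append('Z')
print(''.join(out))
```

Execution trace: 'Q' (except Exception) → 'V' (finally) → 'Z' (after the try/except). Output: QVZ

Answer: QVZ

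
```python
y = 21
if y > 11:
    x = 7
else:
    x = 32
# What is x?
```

Trace:
`y = 21` → y = 21
`if y > 11: ...` → y > 11 is True → x = 7
So x = 7

Answer: 7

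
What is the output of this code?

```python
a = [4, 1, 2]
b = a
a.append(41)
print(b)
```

Key concept: basic list aliasing.
Step by step:
`a = [4, 1, 2]` → a = [4, 1, 2]
`b = a` → b = [4, 1, 2] (same object as a)
`a.append(41)` → a = [4, 1, 2, 41] (same object as b); b = [4, 1, 2, 41] (same object as a)
`print(b)` → prints [4, 1, 2, 41]

Answer: [4, 1, 2, 41]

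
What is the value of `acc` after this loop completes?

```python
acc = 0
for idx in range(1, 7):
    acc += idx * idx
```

Sum of squares 1² to 6² = 91
`acc` takes the values: 0 → 1 → 5 → 14 → 30 → 55 → 91

Answer: 91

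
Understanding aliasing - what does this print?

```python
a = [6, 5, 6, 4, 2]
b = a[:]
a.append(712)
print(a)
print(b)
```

Key concept: slice [:] creates copy.
Step by step:
`a = [6, 5, 6, 4, 2]` → a = [6, 5, 6, 4, 2]
`b = a[:]` → b = [6, 5, 6, 4, 2]
`a.append(712)` → a = [6, 5, 6, 4, 2, 712]
`print(a)` → prints [6, 5, 6, 4, 2, 712]
`print(b)` → prints [6, 5, 6, 4, 2]

Answer:
[6, 5, 6, 4, 2, 712]
[6, 5, 6, 4, 2]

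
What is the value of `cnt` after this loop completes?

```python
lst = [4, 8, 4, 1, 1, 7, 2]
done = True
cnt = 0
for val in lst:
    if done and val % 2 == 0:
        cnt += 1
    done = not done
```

Count even values at even positions
`cnt` takes the values: 0 → 1 → 2 → 3

Answer: 3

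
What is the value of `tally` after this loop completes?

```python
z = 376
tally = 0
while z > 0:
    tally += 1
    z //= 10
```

Count digits by repeated division by 10
`tally` takes the values: 0 → 1 → 2 → 3

Answer: 3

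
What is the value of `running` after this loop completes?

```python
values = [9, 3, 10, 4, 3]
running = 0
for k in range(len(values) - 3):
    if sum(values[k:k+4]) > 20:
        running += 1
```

Count windows with sum > 20
`running` takes the values: 0 → 1

Answer: 1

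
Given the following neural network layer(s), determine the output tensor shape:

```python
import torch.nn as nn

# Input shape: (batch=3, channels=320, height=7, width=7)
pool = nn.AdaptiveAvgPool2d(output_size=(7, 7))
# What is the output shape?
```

Input: (3, 320, 7, 7) -> Output: (3, 320, 7, 7)

Answer: (3, 320, 7, 7)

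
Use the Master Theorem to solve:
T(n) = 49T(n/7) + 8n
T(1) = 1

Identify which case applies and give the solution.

a=49, b=7, f(n)=8n. log_7(49) = 2. Since c=1 < 2, Case 1 applies: T(n) = Θ(n^log_b(a)) = O(n^2).

Answer: O(n^2) - Case 1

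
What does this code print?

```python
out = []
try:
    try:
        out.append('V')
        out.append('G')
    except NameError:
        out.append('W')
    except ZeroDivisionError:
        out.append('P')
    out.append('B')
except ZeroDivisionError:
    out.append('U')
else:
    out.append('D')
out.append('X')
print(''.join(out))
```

Execution trace: 'V' (inner try body) → 'G' (inner try body, no exception) → 'B' (try body, no exception) → 'D' (else) → 'X' (after the try/except). Output: VGBDX

Answer: VGBDX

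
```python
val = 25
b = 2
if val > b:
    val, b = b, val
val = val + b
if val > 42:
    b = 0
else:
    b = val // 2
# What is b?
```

Trace:
`val = 25` → val = 25
`b = 2` → b = 2
`if val > b: ...` → val > b is True → val = 2; b = 25
`val = val + b` → val = 27
`if val > 42: ...` → val > 42 is False, take else branch → b = 13
So b = 13

Answer: 13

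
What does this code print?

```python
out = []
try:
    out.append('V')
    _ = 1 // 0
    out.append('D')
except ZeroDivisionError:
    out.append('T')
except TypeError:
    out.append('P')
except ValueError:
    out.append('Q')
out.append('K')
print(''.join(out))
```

Execution trace: 'V' (try body) → 'T' (except ZeroDivisionError) → 'K' (after the try/except). Output: VTK

Answer: VTK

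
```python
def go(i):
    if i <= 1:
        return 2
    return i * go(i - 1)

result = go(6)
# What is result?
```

go(6) = 6 * 5 * 4 * 3 * 2 * 2 = 1440

Answer: 1440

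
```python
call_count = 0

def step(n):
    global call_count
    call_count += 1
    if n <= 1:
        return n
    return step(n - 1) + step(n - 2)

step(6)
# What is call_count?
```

Calls(n) = 1 + Calls(n-1) + Calls(n-2); Calls(0)=Calls(1)=1. For n=6 this gives 25.

Answer: 25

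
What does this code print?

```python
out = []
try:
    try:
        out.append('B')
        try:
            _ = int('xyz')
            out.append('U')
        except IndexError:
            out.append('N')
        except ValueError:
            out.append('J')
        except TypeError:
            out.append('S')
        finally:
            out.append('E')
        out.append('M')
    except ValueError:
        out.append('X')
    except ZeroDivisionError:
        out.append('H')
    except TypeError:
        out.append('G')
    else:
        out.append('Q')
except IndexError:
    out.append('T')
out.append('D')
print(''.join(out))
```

Execution trace: 'B' (try body) → 'J' (inner except ValueError) → 'E' (inner finally) → 'M' (try body, no exception) → 'Q' (else) → 'D' (after the try/except). Output: BJEMQD

Answer: BJEMQD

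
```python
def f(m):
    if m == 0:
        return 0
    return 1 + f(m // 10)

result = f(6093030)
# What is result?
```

Count of digits of 6093030: 7

Answer: 7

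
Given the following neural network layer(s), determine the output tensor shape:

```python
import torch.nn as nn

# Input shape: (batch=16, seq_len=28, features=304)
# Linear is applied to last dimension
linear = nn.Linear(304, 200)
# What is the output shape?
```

Input: (16, 28, 304) -> Output: (16, 28, 200)

Answer: (16, 28, 200)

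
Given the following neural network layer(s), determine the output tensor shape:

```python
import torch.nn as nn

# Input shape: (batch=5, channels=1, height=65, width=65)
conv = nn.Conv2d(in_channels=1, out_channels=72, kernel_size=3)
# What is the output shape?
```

Input: (5, 1, 65, 65) -> Output: (5, 72, 63, 63)

Answer: (5, 72, 63, 63)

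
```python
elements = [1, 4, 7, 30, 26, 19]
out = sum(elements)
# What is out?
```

Trace:
`elements = [1, 4, 7, 30, 26, 19]` → elements = [1, 4, 7, 30, 26, 19]
`out = sum(elements)` → out = 87
So out = 87

Answer: 87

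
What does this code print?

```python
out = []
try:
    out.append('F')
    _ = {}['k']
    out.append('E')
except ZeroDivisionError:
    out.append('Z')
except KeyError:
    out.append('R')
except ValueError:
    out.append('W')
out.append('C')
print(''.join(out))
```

Execution trace: 'F' (try body) → 'R' (except KeyError) → 'C' (after the try/except). Output: FRC

Answer: FRC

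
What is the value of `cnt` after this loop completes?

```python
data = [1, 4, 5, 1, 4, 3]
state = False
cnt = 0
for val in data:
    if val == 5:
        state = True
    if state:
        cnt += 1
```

Count elements after first 5 in [1, 4, 5, 1, 4, 3]
`cnt` takes the values: 0 → 1 → 2 → 3 → 4

Answer: 4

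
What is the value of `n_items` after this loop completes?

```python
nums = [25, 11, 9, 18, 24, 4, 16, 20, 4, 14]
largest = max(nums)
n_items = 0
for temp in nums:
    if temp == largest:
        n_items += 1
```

Count of max value 25 in [25, 11, 9, 18, 24, 4, 16, 20, 4, 14]
`n_items` takes the values: 0 → 1

Answer: 1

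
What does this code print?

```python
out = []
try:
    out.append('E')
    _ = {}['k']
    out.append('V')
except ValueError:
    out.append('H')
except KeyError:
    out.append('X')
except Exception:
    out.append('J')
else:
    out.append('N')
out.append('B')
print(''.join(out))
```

Execution trace: 'E' (try body) → 'X' (except KeyError) → 'B' (after the try/except). Output: EXB

Answer: EXB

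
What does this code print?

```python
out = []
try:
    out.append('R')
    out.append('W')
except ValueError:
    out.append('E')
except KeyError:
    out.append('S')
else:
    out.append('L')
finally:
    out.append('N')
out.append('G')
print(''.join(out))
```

Execution trace: 'R' (try body) → 'W' (try body, no exception) → 'L' (else) → 'N' (finally) → 'G' (after the try/except). Output: RWLNG

Answer: RWLNG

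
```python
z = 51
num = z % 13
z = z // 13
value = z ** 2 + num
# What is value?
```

Trace:
`z = 51` → z = 51
`num = z % 13` → num = 12
`z = z // 13` → z = 3
`value = z ** 2 + num` → value = 21
So value = 21

Answer: 21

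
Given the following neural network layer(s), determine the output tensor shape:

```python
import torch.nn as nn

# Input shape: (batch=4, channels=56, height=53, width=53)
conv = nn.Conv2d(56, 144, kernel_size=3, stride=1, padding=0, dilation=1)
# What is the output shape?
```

Input: (4, 56, 53, 53) -> Output: (4, 144, 51, 51)

Answer: (4, 144, 51, 51)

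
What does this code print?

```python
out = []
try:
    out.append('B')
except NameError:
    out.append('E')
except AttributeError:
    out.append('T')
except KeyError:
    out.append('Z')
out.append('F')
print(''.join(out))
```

Execution trace: 'B' (try body, no exception) → 'F' (after the try/except). Output: BF

Answer: BF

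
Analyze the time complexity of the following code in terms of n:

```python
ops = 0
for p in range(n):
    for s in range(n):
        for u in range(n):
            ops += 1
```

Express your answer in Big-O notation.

Each loop level contributes: n × n × n. Multiplying the contributions gives O(n^3).

Answer: O(n^3)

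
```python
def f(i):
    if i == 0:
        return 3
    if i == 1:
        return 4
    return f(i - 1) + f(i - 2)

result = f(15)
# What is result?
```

Build up from base cases: f(0)=3, f(1)=4, f(2)=7, f(3)=11, f(4)=18, f(5)=29, f(6)=47, ..., f(15)=3571

Answer: 3571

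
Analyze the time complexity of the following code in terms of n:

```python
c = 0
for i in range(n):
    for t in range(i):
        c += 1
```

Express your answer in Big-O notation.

Each loop level contributes: n × n. Multiplying the contributions gives O(n^2).

Answer: O(n^2)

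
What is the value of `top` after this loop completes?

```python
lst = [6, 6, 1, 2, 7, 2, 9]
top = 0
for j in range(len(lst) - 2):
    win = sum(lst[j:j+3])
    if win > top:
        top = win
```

Max sum of 3-element window in [6, 6, 1, 2, 7, 2, 9]
`top` takes the values: 0 → 13 → 18

Answer: 18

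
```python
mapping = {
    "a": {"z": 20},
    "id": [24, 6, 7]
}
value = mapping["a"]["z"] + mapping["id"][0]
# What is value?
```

Trace:
`mapping = { ...` → mapping = {'a': {'z': 20}, 'id': [24, 6, 7]}
`value = mapping["a"]["z"] + mapping["id"][0]` → value = 44
So value = 44

Answer: 44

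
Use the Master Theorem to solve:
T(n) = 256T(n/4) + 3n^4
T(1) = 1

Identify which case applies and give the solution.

a=256, b=4, f(n)=3n^4. log_4(256) = 4. Since c=4 = 4, Case 2 applies: T(n) = Θ(n^log_b(a) · log n) = O(n^4 log n).

Answer: O(n^4 log n) - Case 2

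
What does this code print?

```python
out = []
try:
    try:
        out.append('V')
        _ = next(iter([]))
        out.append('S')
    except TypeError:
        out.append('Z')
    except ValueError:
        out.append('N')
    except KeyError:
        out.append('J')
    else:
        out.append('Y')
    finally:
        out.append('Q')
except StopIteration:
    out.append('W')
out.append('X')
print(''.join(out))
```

Execution trace: 'V' (inner try body) → 'Q' (inner finally) → 'W' (outer except StopIteration) → 'X' (after the try/except). Output: VQWX

Answer: VQWX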